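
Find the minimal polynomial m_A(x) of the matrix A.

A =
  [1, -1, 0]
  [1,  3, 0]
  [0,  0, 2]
x^2 - 4*x + 4

The characteristic polynomial is χ_A(x) = (x - 2)^3, so the eigenvalues are known. The minimal polynomial is
  m_A(x) = Π_λ (x − λ)^{k_λ}
where k_λ is the size of the *largest* Jordan block for λ (equivalently, the smallest k with (A − λI)^k v = 0 for every generalised eigenvector v of λ).

  λ = 2: largest Jordan block has size 2, contributing (x − 2)^2

So m_A(x) = (x - 2)^2 = x^2 - 4*x + 4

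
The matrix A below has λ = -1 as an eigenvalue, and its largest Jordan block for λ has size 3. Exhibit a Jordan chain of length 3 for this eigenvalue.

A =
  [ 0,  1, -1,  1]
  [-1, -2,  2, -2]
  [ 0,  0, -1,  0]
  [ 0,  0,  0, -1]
A Jordan chain for λ = -1 of length 3:
v_1 = (1, -1, 0, 0)ᵀ
v_2 = (-1, 2, 0, 0)ᵀ
v_3 = (0, 0, 1, 0)ᵀ

Let N = A − (-1)·I. We want v_3 with N^3 v_3 = 0 but N^2 v_3 ≠ 0; then v_{j-1} := N · v_j for j = 3, …, 2.

Pick v_3 = (0, 0, 1, 0)ᵀ.
Then v_2 = N · v_3 = (-1, 2, 0, 0)ᵀ.
Then v_1 = N · v_2 = (1, -1, 0, 0)ᵀ.

Sanity check: (A − (-1)·I) v_1 = (0, 0, 0, 0)ᵀ = 0. ✓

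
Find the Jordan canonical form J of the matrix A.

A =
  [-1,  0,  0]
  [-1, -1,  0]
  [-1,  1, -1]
J_3(-1)

The characteristic polynomial is
  det(x·I − A) = x^3 + 3*x^2 + 3*x + 1 = (x + 1)^3

Eigenvalues and multiplicities (the geometric multiplicity of λ is n − rank(A − λI), which equals the number of Jordan blocks for λ):
  λ = -1: algebraic multiplicity = 3, geometric multiplicity = 1

Determining the block sizes for each eigenvalue:
  λ = -1: one block (gm = 1), so the single block has size am = 3 → block sizes [3]

Assembling the blocks gives a Jordan form
J =
  [-1,  1,  0]
  [ 0, -1,  1]
  [ 0,  0, -1]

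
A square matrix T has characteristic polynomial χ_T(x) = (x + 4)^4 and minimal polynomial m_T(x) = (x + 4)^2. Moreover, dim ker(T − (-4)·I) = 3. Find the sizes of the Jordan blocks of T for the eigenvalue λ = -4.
Block sizes for λ = -4: [2, 1, 1]

Step 1 — from the characteristic polynomial, algebraic multiplicity of λ = -4 is 4. From dim ker(T − (-4)·I) = 3, there are exactly 3 Jordan blocks for λ = -4.
Step 2 — from the minimal polynomial, the factor (x + 4)^2 tells us the largest block for λ = -4 has size 2.
Step 3 — with total size 4, 3 blocks, and largest block 2, the block sizes (in nonincreasing order) are [2, 1, 1].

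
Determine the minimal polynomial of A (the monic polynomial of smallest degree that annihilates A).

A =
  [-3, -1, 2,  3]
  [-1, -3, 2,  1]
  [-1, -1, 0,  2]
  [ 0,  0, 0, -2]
x^2 + 4*x + 4

The characteristic polynomial is χ_A(x) = (x + 2)^4, so the eigenvalues are known. The minimal polynomial is
  m_A(x) = Π_λ (x − λ)^{k_λ}
where k_λ is the size of the *largest* Jordan block for λ (equivalently, the smallest k with (A − λI)^k v = 0 for every generalised eigenvector v of λ).

  λ = -2: largest Jordan block has size 2, contributing (x + 2)^2

So m_A(x) = (x + 2)^2 = x^2 + 4*x + 4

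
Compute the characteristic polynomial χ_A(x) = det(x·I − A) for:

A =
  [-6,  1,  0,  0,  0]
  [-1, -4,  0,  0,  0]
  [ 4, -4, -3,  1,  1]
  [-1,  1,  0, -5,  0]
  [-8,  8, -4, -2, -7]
x^5 + 25*x^4 + 250*x^3 + 1250*x^2 + 3125*x + 3125

Expanding det(x·I − A) (e.g. by cofactor expansion or by noting that A is similar to its Jordan form J, which has the same characteristic polynomial as A) gives
  χ_A(x) = x^5 + 25*x^4 + 250*x^3 + 1250*x^2 + 3125*x + 3125
which factors as (x + 5)^5. The eigenvalues (with algebraic multiplicities) are λ = -5 with multiplicity 5.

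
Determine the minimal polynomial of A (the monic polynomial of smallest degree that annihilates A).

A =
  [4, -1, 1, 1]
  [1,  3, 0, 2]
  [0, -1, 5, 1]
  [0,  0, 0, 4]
x^3 - 12*x^2 + 48*x - 64

The characteristic polynomial is χ_A(x) = (x - 4)^4, so the eigenvalues are known. The minimal polynomial is
  m_A(x) = Π_λ (x − λ)^{k_λ}
where k_λ is the size of the *largest* Jordan block for λ (equivalently, the smallest k with (A − λI)^k v = 0 for every generalised eigenvector v of λ).

  λ = 4: largest Jordan block has size 3, contributing (x − 4)^3

So m_A(x) = (x - 4)^3 = x^3 - 12*x^2 + 48*x - 64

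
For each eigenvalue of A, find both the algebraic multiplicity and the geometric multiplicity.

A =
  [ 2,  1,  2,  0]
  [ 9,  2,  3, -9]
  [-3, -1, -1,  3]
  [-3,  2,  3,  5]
λ = 2: alg = 4, geom = 2

Step 1 — factor the characteristic polynomial to read off the algebraic multiplicities:
  χ_A(x) = (x - 2)^4

Step 2 — compute geometric multiplicities via the rank-nullity identity g(λ) = n − rank(A − λI):
  rank(A − (2)·I) = 2, so dim ker(A − (2)·I) = n − 2 = 2

Summary:
  λ = 2: algebraic multiplicity = 4, geometric multiplicity = 2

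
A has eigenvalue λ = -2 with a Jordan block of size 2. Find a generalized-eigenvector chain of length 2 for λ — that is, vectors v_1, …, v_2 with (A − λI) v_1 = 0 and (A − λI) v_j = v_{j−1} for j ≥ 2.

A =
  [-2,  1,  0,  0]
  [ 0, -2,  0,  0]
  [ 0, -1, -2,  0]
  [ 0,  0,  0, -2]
A Jordan chain for λ = -2 of length 2:
v_1 = (1, 0, -1, 0)ᵀ
v_2 = (0, 1, 0, 0)ᵀ

Let N = A − (-2)·I. We want v_2 with N^2 v_2 = 0 but N^1 v_2 ≠ 0; then v_{j-1} := N · v_j for j = 2, …, 2.

Pick v_2 = (0, 1, 0, 0)ᵀ.
Then v_1 = N · v_2 = (1, 0, -1, 0)ᵀ.

Sanity check: (A − (-2)·I) v_1 = (0, 0, 0, 0)ᵀ = 0. ✓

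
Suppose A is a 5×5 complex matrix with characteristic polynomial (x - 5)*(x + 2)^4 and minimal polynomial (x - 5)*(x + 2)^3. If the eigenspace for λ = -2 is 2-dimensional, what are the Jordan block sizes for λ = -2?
Block sizes for λ = -2: [3, 1]

Step 1 — from the characteristic polynomial, algebraic multiplicity of λ = -2 is 4. From dim ker(A − (-2)·I) = 2, there are exactly 2 Jordan blocks for λ = -2.
Step 2 — from the minimal polynomial, the factor (x + 2)^3 tells us the largest block for λ = -2 has size 3.
Step 3 — with total size 4, 2 blocks, and largest block 3, the block sizes (in nonincreasing order) are [3, 1].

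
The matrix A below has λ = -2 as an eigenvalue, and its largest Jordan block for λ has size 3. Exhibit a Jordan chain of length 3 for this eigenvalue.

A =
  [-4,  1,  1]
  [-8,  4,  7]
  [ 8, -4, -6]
A Jordan chain for λ = -2 of length 3:
v_1 = (4, 24, -16)ᵀ
v_2 = (-2, -8, 8)ᵀ
v_3 = (1, 0, 0)ᵀ

Let N = A − (-2)·I. We want v_3 with N^3 v_3 = 0 but N^2 v_3 ≠ 0; then v_{j-1} := N · v_j for j = 3, …, 2.

Pick v_3 = (1, 0, 0)ᵀ.
Then v_2 = N · v_3 = (-2, -8, 8)ᵀ.
Then v_1 = N · v_2 = (4, 24, -16)ᵀ.

Sanity check: (A − (-2)·I) v_1 = (0, 0, 0)ᵀ = 0. ✓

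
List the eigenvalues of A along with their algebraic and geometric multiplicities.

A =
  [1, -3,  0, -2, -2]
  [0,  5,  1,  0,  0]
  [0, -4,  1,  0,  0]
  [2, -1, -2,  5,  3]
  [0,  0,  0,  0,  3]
λ = 3: alg = 5, geom = 2

Step 1 — factor the characteristic polynomial to read off the algebraic multiplicities:
  χ_A(x) = (x - 3)^5

Step 2 — compute geometric multiplicities via the rank-nullity identity g(λ) = n − rank(A − λI):
  rank(A − (3)·I) = 3, so dim ker(A − (3)·I) = n − 3 = 2

Summary:
  λ = 3: algebraic multiplicity = 5, geometric multiplicity = 2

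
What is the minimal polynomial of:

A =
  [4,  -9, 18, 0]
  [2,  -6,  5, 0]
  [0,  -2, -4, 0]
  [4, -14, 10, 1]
x^4 + 5*x^3 + 6*x^2 - 4*x - 8

The characteristic polynomial is χ_A(x) = (x - 1)*(x + 2)^3, so the eigenvalues are known. The minimal polynomial is
  m_A(x) = Π_λ (x − λ)^{k_λ}
where k_λ is the size of the *largest* Jordan block for λ (equivalently, the smallest k with (A − λI)^k v = 0 for every generalised eigenvector v of λ).

  λ = -2: largest Jordan block has size 3, contributing (x + 2)^3
  λ = 1: largest Jordan block has size 1, contributing (x − 1)

So m_A(x) = (x - 1)*(x + 2)^3 = x^4 + 5*x^3 + 6*x^2 - 4*x - 8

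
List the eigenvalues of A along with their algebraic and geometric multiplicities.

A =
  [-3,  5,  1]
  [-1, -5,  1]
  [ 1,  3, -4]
λ = -4: alg = 3, geom = 1

Step 1 — factor the characteristic polynomial to read off the algebraic multiplicities:
  χ_A(x) = (x + 4)^3

Step 2 — compute geometric multiplicities via the rank-nullity identity g(λ) = n − rank(A − λI):
  rank(A − (-4)·I) = 2, so dim ker(A − (-4)·I) = n − 2 = 1

Summary:
  λ = -4: algebraic multiplicity = 3, geometric multiplicity = 1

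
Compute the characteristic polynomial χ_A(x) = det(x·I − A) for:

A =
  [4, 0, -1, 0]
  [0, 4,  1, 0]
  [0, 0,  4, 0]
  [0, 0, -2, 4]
x^4 - 16*x^3 + 96*x^2 - 256*x + 256

Expanding det(x·I − A) (e.g. by cofactor expansion or by noting that A is similar to its Jordan form J, which has the same characteristic polynomial as A) gives
  χ_A(x) = x^4 - 16*x^3 + 96*x^2 - 256*x + 256
which factors as (x - 4)^4. The eigenvalues (with algebraic multiplicities) are λ = 4 with multiplicity 4.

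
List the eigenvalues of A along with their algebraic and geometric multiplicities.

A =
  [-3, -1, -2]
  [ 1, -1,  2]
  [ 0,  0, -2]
λ = -2: alg = 3, geom = 2

Step 1 — factor the characteristic polynomial to read off the algebraic multiplicities:
  χ_A(x) = (x + 2)^3

Step 2 — compute geometric multiplicities via the rank-nullity identity g(λ) = n − rank(A − λI):
  rank(A − (-2)·I) = 1, so dim ker(A − (-2)·I) = n − 1 = 2

Summary:
  λ = -2: algebraic multiplicity = 3, geometric multiplicity = 2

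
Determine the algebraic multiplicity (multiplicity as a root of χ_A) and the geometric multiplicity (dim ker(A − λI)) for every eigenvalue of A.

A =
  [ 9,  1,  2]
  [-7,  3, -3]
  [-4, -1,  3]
λ = 5: alg = 3, geom = 1

Step 1 — factor the characteristic polynomial to read off the algebraic multiplicities:
  χ_A(x) = (x - 5)^3

Step 2 — compute geometric multiplicities via the rank-nullity identity g(λ) = n − rank(A − λI):
  rank(A − (5)·I) = 2, so dim ker(A − (5)·I) = n − 2 = 1

Summary:
  λ = 5: algebraic multiplicity = 3, geometric multiplicity = 1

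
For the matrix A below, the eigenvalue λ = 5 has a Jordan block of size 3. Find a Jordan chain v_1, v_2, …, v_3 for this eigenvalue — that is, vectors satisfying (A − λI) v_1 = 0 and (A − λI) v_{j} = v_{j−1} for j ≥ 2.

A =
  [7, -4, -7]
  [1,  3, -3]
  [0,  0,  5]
A Jordan chain for λ = 5 of length 3:
v_1 = (-2, -1, 0)ᵀ
v_2 = (-7, -3, 0)ᵀ
v_3 = (0, 0, 1)ᵀ

Let N = A − (5)·I. We want v_3 with N^3 v_3 = 0 but N^2 v_3 ≠ 0; then v_{j-1} := N · v_j for j = 3, …, 2.

Pick v_3 = (0, 0, 1)ᵀ.
Then v_2 = N · v_3 = (-7, -3, 0)ᵀ.
Then v_1 = N · v_2 = (-2, -1, 0)ᵀ.

Sanity check: (A − (5)·I) v_1 = (0, 0, 0)ᵀ = 0. ✓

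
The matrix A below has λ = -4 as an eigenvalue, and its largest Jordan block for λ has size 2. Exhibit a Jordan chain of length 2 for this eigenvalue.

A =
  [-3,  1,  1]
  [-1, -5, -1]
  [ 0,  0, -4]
A Jordan chain for λ = -4 of length 2:
v_1 = (1, -1, 0)ᵀ
v_2 = (1, 0, 0)ᵀ

Let N = A − (-4)·I. We want v_2 with N^2 v_2 = 0 but N^1 v_2 ≠ 0; then v_{j-1} := N · v_j for j = 2, …, 2.

Pick v_2 = (1, 0, 0)ᵀ.
Then v_1 = N · v_2 = (1, -1, 0)ᵀ.

Sanity check: (A − (-4)·I) v_1 = (0, 0, 0)ᵀ = 0. ✓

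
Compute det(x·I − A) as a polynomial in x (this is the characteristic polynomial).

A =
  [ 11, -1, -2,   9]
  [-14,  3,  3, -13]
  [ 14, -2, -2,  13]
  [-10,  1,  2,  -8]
x^4 - 4*x^3 + 6*x^2 - 4*x + 1

Expanding det(x·I − A) (e.g. by cofactor expansion or by noting that A is similar to its Jordan form J, which has the same characteristic polynomial as A) gives
  χ_A(x) = x^4 - 4*x^3 + 6*x^2 - 4*x + 1
which factors as (x - 1)^4. The eigenvalues (with algebraic multiplicities) are λ = 1 with multiplicity 4.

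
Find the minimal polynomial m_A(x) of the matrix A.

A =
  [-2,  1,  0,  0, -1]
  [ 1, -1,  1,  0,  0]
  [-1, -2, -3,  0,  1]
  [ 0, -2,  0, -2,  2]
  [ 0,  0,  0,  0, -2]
x^3 + 6*x^2 + 12*x + 8

The characteristic polynomial is χ_A(x) = (x + 2)^5, so the eigenvalues are known. The minimal polynomial is
  m_A(x) = Π_λ (x − λ)^{k_λ}
where k_λ is the size of the *largest* Jordan block for λ (equivalently, the smallest k with (A − λI)^k v = 0 for every generalised eigenvector v of λ).

  λ = -2: largest Jordan block has size 3, contributing (x + 2)^3

So m_A(x) = (x + 2)^3 = x^3 + 6*x^2 + 12*x + 8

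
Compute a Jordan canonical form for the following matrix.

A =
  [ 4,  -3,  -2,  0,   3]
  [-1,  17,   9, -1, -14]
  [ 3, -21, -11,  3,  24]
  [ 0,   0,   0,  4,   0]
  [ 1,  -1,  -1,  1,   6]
J_3(4) ⊕ J_1(4) ⊕ J_1(4)

The characteristic polynomial is
  det(x·I − A) = x^5 - 20*x^4 + 160*x^3 - 640*x^2 + 1280*x - 1024 = (x - 4)^5

Eigenvalues and multiplicities (the geometric multiplicity of λ is n − rank(A − λI), which equals the number of Jordan blocks for λ):
  λ = 4: algebraic multiplicity = 5, geometric multiplicity = 3

Determining the block sizes for each eigenvalue:
  λ = 4: with am = 5 and gm = 3, the partition is not yet determined (e.g. several partitions of 5 into 3 parts exist). Let N = A − (4)·I. Computing rank(N^1) = 2, rank(N^2) = 1, rank(N^3) = 0; the number of blocks of size ≥ j is rank(N^{j−1}) − rank(N^j), giving [3, 1, 1]. So we have 1 block(s) of size 3, 2 block(s) of size 1 → block sizes [3, 1, 1]

Assembling the blocks gives a Jordan form
J =
  [4, 1, 0, 0, 0]
  [0, 4, 1, 0, 0]
  [0, 0, 4, 0, 0]
  [0, 0, 0, 4, 0]
  [0, 0, 0, 0, 4]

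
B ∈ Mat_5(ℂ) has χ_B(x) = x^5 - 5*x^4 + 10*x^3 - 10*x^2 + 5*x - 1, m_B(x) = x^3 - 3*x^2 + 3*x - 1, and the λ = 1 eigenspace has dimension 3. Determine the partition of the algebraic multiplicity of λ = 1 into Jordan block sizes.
Block sizes for λ = 1: [3, 1, 1]

Step 1 — from the characteristic polynomial, algebraic multiplicity of λ = 1 is 5. From dim ker(B − (1)·I) = 3, there are exactly 3 Jordan blocks for λ = 1.
Step 2 — from the minimal polynomial, the factor (x − 1)^3 tells us the largest block for λ = 1 has size 3.
Step 3 — with total size 5, 3 blocks, and largest block 3, the block sizes (in nonincreasing order) are [3, 1, 1].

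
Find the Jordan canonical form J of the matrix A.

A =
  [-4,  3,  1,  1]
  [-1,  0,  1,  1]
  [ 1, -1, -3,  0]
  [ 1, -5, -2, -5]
J_2(-3) ⊕ J_2(-3)

The characteristic polynomial is
  det(x·I − A) = x^4 + 12*x^3 + 54*x^2 + 108*x + 81 = (x + 3)^4

Eigenvalues and multiplicities (the geometric multiplicity of λ is n − rank(A − λI), which equals the number of Jordan blocks for λ):
  λ = -3: algebraic multiplicity = 4, geometric multiplicity = 2

Determining the block sizes for each eigenvalue:
  λ = -3: with am = 4 and gm = 2, the partition is not yet determined (e.g. several partitions of 4 into 2 parts exist). Let N = A − (-3)·I. Computing rank(N^1) = 2, rank(N^2) = 0; the number of blocks of size ≥ j is rank(N^{j−1}) − rank(N^j), giving [2, 2]. So we have 2 block(s) of size 2 → block sizes [2, 2]

Assembling the blocks gives a Jordan form
J =
  [-3,  1,  0,  0]
  [ 0, -3,  0,  0]
  [ 0,  0, -3,  1]
  [ 0,  0,  0, -3]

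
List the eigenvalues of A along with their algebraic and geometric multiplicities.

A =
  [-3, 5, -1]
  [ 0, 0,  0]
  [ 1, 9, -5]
λ = -4: alg = 2, geom = 1; λ = 0: alg = 1, geom = 1

Step 1 — factor the characteristic polynomial to read off the algebraic multiplicities:
  χ_A(x) = x*(x + 4)^2

Step 2 — compute geometric multiplicities via the rank-nullity identity g(λ) = n − rank(A − λI):
  rank(A − (-4)·I) = 2, so dim ker(A − (-4)·I) = n − 2 = 1
  rank(A − (0)·I) = 2, so dim ker(A − (0)·I) = n − 2 = 1

Summary:
  λ = -4: algebraic multiplicity = 2, geometric multiplicity = 1
  λ = 0: algebraic multiplicity = 1, geometric multiplicity = 1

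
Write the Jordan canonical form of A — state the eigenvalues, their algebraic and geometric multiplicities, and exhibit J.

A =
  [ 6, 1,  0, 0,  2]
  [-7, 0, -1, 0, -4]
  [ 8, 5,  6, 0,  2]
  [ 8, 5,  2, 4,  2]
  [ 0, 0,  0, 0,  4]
J_3(4) ⊕ J_1(4) ⊕ J_1(4)

The characteristic polynomial is
  det(x·I − A) = x^5 - 20*x^4 + 160*x^3 - 640*x^2 + 1280*x - 1024 = (x - 4)^5

Eigenvalues and multiplicities (the geometric multiplicity of λ is n − rank(A − λI), which equals the number of Jordan blocks for λ):
  λ = 4: algebraic multiplicity = 5, geometric multiplicity = 3

Determining the block sizes for each eigenvalue:
  λ = 4: with am = 5 and gm = 3, the partition is not yet determined (e.g. several partitions of 5 into 3 parts exist). Let N = A − (4)·I. Computing rank(N^1) = 2, rank(N^2) = 1, rank(N^3) = 0; the number of blocks of size ≥ j is rank(N^{j−1}) − rank(N^j), giving [3, 1, 1]. So we have 1 block(s) of size 3, 2 block(s) of size 1 → block sizes [3, 1, 1]

Assembling the blocks gives a Jordan form
J =
  [4, 1, 0, 0, 0]
  [0, 4, 1, 0, 0]
  [0, 0, 4, 0, 0]
  [0, 0, 0, 4, 0]
  [0, 0, 0, 0, 4]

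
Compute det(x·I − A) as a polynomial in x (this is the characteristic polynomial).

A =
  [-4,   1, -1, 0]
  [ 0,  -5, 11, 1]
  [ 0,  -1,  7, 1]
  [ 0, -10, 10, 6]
x^4 - 4*x^3 - 44*x^2 + 96*x + 576

Expanding det(x·I − A) (e.g. by cofactor expansion or by noting that A is similar to its Jordan form J, which has the same characteristic polynomial as A) gives
  χ_A(x) = x^4 - 4*x^3 - 44*x^2 + 96*x + 576
which factors as (x - 6)^2*(x + 4)^2. The eigenvalues (with algebraic multiplicities) are λ = -4 with multiplicity 2, λ = 6 with multiplicity 2.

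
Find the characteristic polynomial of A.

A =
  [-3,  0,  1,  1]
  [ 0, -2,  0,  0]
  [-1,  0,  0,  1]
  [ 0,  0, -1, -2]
x^4 + 7*x^3 + 18*x^2 + 20*x + 8

Expanding det(x·I − A) (e.g. by cofactor expansion or by noting that A is similar to its Jordan form J, which has the same characteristic polynomial as A) gives
  χ_A(x) = x^4 + 7*x^3 + 18*x^2 + 20*x + 8
which factors as (x + 1)*(x + 2)^3. The eigenvalues (with algebraic multiplicities) are λ = -2 with multiplicity 3, λ = -1 with multiplicity 1.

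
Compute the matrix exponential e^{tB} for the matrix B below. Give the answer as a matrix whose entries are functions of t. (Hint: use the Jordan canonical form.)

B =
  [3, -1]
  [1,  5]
e^{tB} =
  [-t*exp(4*t) + exp(4*t), -t*exp(4*t)]
  [t*exp(4*t), t*exp(4*t) + exp(4*t)]

Strategy: write B = P · J · P⁻¹ where J is a Jordan canonical form, so e^{tB} = P · e^{tJ} · P⁻¹, and e^{tJ} can be computed block-by-block.

B has Jordan form
J =
  [4, 1]
  [0, 4]
(up to reordering of blocks).

Per-block formulas:
  For a 2×2 Jordan block J_2(4): exp(t · J_2(4)) = e^(4t)·(I + t·N), where N is the 2×2 nilpotent shift.

After assembling e^{tJ} and conjugating by P, we get:

e^{tB} =
  [-t*exp(4*t) + exp(4*t), -t*exp(4*t)]
  [t*exp(4*t), t*exp(4*t) + exp(4*t)]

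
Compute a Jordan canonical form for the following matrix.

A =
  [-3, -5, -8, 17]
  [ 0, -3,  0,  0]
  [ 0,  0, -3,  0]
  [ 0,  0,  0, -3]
J_2(-3) ⊕ J_1(-3) ⊕ J_1(-3)

The characteristic polynomial is
  det(x·I − A) = x^4 + 12*x^3 + 54*x^2 + 108*x + 81 = (x + 3)^4

Eigenvalues and multiplicities (the geometric multiplicity of λ is n − rank(A − λI), which equals the number of Jordan blocks for λ):
  λ = -3: algebraic multiplicity = 4, geometric multiplicity = 3

Determining the block sizes for each eigenvalue:
  λ = -3: 3 blocks summing to 4 forces exactly one block of size 2 and the rest size 1 → block sizes [2, 1, 1]

Assembling the blocks gives a Jordan form
J =
  [-3,  1,  0,  0]
  [ 0, -3,  0,  0]
  [ 0,  0, -3,  0]
  [ 0,  0,  0, -3]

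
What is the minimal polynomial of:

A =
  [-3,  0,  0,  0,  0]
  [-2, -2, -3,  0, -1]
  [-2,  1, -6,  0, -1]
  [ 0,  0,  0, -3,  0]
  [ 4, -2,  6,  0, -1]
x^2 + 6*x + 9

The characteristic polynomial is χ_A(x) = (x + 3)^5, so the eigenvalues are known. The minimal polynomial is
  m_A(x) = Π_λ (x − λ)^{k_λ}
where k_λ is the size of the *largest* Jordan block for λ (equivalently, the smallest k with (A − λI)^k v = 0 for every generalised eigenvector v of λ).

  λ = -3: largest Jordan block has size 2, contributing (x + 3)^2

So m_A(x) = (x + 3)^2 = x^2 + 6*x + 9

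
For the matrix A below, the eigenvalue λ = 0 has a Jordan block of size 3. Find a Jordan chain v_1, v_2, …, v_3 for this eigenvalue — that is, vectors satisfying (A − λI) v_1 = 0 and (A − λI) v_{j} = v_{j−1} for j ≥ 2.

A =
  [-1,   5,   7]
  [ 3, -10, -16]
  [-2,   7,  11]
A Jordan chain for λ = 0 of length 3:
v_1 = (2, -1, 1)ᵀ
v_2 = (-1, 3, -2)ᵀ
v_3 = (1, 0, 0)ᵀ

Let N = A − (0)·I. We want v_3 with N^3 v_3 = 0 but N^2 v_3 ≠ 0; then v_{j-1} := N · v_j for j = 3, …, 2.

Pick v_3 = (1, 0, 0)ᵀ.
Then v_2 = N · v_3 = (-1, 3, -2)ᵀ.
Then v_1 = N · v_2 = (2, -1, 1)ᵀ.

Sanity check: (A − (0)·I) v_1 = (0, 0, 0)ᵀ = 0. ✓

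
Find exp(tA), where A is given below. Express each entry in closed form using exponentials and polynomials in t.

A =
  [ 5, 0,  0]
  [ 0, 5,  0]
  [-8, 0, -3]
e^{tA} =
  [exp(5*t), 0, 0]
  [0, exp(5*t), 0]
  [-exp(5*t) + exp(-3*t), 0, exp(-3*t)]

Strategy: write A = P · J · P⁻¹ where J is a Jordan canonical form, so e^{tA} = P · e^{tJ} · P⁻¹, and e^{tJ} can be computed block-by-block.

A has Jordan form
J =
  [-3, 0, 0]
  [ 0, 5, 0]
  [ 0, 0, 5]
(up to reordering of blocks).

Per-block formulas:
  For a 1×1 block at λ = -3: exp(t · [-3]) = [e^(-3t)].
  For a 1×1 block at λ = 5: exp(t · [5]) = [e^(5t)].

After assembling e^{tJ} and conjugating by P, we get:

e^{tA} =
  [exp(5*t), 0, 0]
  [0, exp(5*t), 0]
  [-exp(5*t) + exp(-3*t), 0, exp(-3*t)]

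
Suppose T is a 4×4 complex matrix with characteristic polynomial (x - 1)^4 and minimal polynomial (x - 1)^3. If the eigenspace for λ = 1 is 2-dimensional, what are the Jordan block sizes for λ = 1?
Block sizes for λ = 1: [3, 1]

Step 1 — from the characteristic polynomial, algebraic multiplicity of λ = 1 is 4. From dim ker(T − (1)·I) = 2, there are exactly 2 Jordan blocks for λ = 1.
Step 2 — from the minimal polynomial, the factor (x − 1)^3 tells us the largest block for λ = 1 has size 3.
Step 3 — with total size 4, 2 blocks, and largest block 3, the block sizes (in nonincreasing order) are [3, 1].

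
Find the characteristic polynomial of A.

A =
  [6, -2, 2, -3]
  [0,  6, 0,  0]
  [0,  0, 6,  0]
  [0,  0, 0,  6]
x^4 - 24*x^3 + 216*x^2 - 864*x + 1296

Expanding det(x·I − A) (e.g. by cofactor expansion or by noting that A is similar to its Jordan form J, which has the same characteristic polynomial as A) gives
  χ_A(x) = x^4 - 24*x^3 + 216*x^2 - 864*x + 1296
which factors as (x - 6)^4. The eigenvalues (with algebraic multiplicities) are λ = 6 with multiplicity 4.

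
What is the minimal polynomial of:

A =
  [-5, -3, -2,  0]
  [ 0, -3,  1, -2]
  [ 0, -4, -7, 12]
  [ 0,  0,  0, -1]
x^4 + 16*x^3 + 90*x^2 + 200*x + 125

The characteristic polynomial is χ_A(x) = (x + 1)*(x + 5)^3, so the eigenvalues are known. The minimal polynomial is
  m_A(x) = Π_λ (x − λ)^{k_λ}
where k_λ is the size of the *largest* Jordan block for λ (equivalently, the smallest k with (A − λI)^k v = 0 for every generalised eigenvector v of λ).

  λ = -5: largest Jordan block has size 3, contributing (x + 5)^3
  λ = -1: largest Jordan block has size 1, contributing (x + 1)

So m_A(x) = (x + 1)*(x + 5)^3 = x^4 + 16*x^3 + 90*x^2 + 200*x + 125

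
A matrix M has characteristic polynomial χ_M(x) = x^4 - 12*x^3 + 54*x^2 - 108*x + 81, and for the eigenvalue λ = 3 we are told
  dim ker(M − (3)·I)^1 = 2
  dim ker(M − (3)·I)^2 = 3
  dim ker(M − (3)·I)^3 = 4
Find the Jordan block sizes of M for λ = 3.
Block sizes for λ = 3: [3, 1]

From the dimensions of kernels of powers, the number of Jordan blocks of size at least j is d_j − d_{j−1} where d_j = dim ker(N^j) (with d_0 = 0). Computing the differences gives [2, 1, 1].
The number of blocks of size exactly k is (#blocks of size ≥ k) − (#blocks of size ≥ k + 1), so the partition is: 1 block(s) of size 1, 1 block(s) of size 3.
In nonincreasing order the block sizes are [3, 1].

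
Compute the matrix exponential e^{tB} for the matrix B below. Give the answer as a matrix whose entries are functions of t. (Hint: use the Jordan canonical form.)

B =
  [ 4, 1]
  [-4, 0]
e^{tB} =
  [2*t*exp(2*t) + exp(2*t), t*exp(2*t)]
  [-4*t*exp(2*t), -2*t*exp(2*t) + exp(2*t)]

Strategy: write B = P · J · P⁻¹ where J is a Jordan canonical form, so e^{tB} = P · e^{tJ} · P⁻¹, and e^{tJ} can be computed block-by-block.

B has Jordan form
J =
  [2, 1]
  [0, 2]
(up to reordering of blocks).

Per-block formulas:
  For a 2×2 Jordan block J_2(2): exp(t · J_2(2)) = e^(2t)·(I + t·N), where N is the 2×2 nilpotent shift.

After assembling e^{tJ} and conjugating by P, we get:

e^{tB} =
  [2*t*exp(2*t) + exp(2*t), t*exp(2*t)]
  [-4*t*exp(2*t), -2*t*exp(2*t) + exp(2*t)]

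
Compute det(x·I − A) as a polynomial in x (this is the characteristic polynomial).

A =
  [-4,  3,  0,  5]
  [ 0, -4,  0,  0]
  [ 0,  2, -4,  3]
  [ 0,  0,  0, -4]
x^4 + 16*x^3 + 96*x^2 + 256*x + 256

Expanding det(x·I − A) (e.g. by cofactor expansion or by noting that A is similar to its Jordan form J, which has the same characteristic polynomial as A) gives
  χ_A(x) = x^4 + 16*x^3 + 96*x^2 + 256*x + 256
which factors as (x + 4)^4. The eigenvalues (with algebraic multiplicities) are λ = -4 with multiplicity 4.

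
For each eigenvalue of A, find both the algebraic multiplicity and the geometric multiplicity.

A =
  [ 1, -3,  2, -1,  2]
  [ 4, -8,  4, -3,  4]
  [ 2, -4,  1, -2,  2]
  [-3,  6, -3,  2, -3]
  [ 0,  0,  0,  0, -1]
λ = -1: alg = 5, geom = 3

Step 1 — factor the characteristic polynomial to read off the algebraic multiplicities:
  χ_A(x) = (x + 1)^5

Step 2 — compute geometric multiplicities via the rank-nullity identity g(λ) = n − rank(A − λI):
  rank(A − (-1)·I) = 2, so dim ker(A − (-1)·I) = n − 2 = 3

Summary:
  λ = -1: algebraic multiplicity = 5, geometric multiplicity = 3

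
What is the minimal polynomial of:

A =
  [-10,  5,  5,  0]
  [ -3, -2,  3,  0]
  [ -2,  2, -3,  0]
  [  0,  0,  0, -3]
x^3 + 13*x^2 + 55*x + 75

The characteristic polynomial is χ_A(x) = (x + 3)*(x + 5)^3, so the eigenvalues are known. The minimal polynomial is
  m_A(x) = Π_λ (x − λ)^{k_λ}
where k_λ is the size of the *largest* Jordan block for λ (equivalently, the smallest k with (A − λI)^k v = 0 for every generalised eigenvector v of λ).

  λ = -5: largest Jordan block has size 2, contributing (x + 5)^2
  λ = -3: largest Jordan block has size 1, contributing (x + 3)

So m_A(x) = (x + 3)*(x + 5)^2 = x^3 + 13*x^2 + 55*x + 75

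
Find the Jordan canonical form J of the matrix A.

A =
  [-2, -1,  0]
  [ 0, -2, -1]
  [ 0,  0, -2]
J_3(-2)

The characteristic polynomial is
  det(x·I − A) = x^3 + 6*x^2 + 12*x + 8 = (x + 2)^3

Eigenvalues and multiplicities (the geometric multiplicity of λ is n − rank(A − λI), which equals the number of Jordan blocks for λ):
  λ = -2: algebraic multiplicity = 3, geometric multiplicity = 1

Determining the block sizes for each eigenvalue:
  λ = -2: one block (gm = 1), so the single block has size am = 3 → block sizes [3]

Assembling the blocks gives a Jordan form
J =
  [-2,  1,  0]
  [ 0, -2,  1]
  [ 0,  0, -2]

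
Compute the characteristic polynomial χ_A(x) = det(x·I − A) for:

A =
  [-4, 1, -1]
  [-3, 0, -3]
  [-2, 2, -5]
x^3 + 9*x^2 + 27*x + 27

Expanding det(x·I − A) (e.g. by cofactor expansion or by noting that A is similar to its Jordan form J, which has the same characteristic polynomial as A) gives
  χ_A(x) = x^3 + 9*x^2 + 27*x + 27
which factors as (x + 3)^3. The eigenvalues (with algebraic multiplicities) are λ = -3 with multiplicity 3.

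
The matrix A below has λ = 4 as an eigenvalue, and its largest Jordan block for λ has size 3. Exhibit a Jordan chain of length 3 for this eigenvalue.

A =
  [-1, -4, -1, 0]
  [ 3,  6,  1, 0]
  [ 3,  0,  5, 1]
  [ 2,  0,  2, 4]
A Jordan chain for λ = 4 of length 3:
v_1 = (-2, 2, 2, 4)ᵀ
v_2 = (-1, 1, 3, 2)ᵀ
v_3 = (1, -1, 0, 0)ᵀ

Let N = A − (4)·I. We want v_3 with N^3 v_3 = 0 but N^2 v_3 ≠ 0; then v_{j-1} := N · v_j for j = 3, …, 2.

Pick v_3 = (1, -1, 0, 0)ᵀ.
Then v_2 = N · v_3 = (-1, 1, 3, 2)ᵀ.
Then v_1 = N · v_2 = (-2, 2, 2, 4)ᵀ.

Sanity check: (A − (4)·I) v_1 = (0, 0, 0, 0)ᵀ = 0. ✓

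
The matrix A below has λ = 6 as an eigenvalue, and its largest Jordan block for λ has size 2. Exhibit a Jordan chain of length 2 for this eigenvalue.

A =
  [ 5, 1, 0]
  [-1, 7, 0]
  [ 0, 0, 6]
A Jordan chain for λ = 6 of length 2:
v_1 = (-1, -1, 0)ᵀ
v_2 = (1, 0, 0)ᵀ

Let N = A − (6)·I. We want v_2 with N^2 v_2 = 0 but N^1 v_2 ≠ 0; then v_{j-1} := N · v_j for j = 2, …, 2.

Pick v_2 = (1, 0, 0)ᵀ.
Then v_1 = N · v_2 = (-1, -1, 0)ᵀ.

Sanity check: (A − (6)·I) v_1 = (0, 0, 0)ᵀ = 0. ✓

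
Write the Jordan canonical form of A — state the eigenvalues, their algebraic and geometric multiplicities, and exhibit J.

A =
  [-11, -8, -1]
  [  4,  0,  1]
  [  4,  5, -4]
J_3(-5)

The characteristic polynomial is
  det(x·I − A) = x^3 + 15*x^2 + 75*x + 125 = (x + 5)^3

Eigenvalues and multiplicities (the geometric multiplicity of λ is n − rank(A − λI), which equals the number of Jordan blocks for λ):
  λ = -5: algebraic multiplicity = 3, geometric multiplicity = 1

Determining the block sizes for each eigenvalue:
  λ = -5: one block (gm = 1), so the single block has size am = 3 → block sizes [3]

Assembling the blocks gives a Jordan form
J =
  [-5,  1,  0]
  [ 0, -5,  1]
  [ 0,  0, -5]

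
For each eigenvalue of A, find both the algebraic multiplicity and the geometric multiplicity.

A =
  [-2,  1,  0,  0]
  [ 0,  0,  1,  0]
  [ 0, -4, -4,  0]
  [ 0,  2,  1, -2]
λ = -2: alg = 4, geom = 2

Step 1 — factor the characteristic polynomial to read off the algebraic multiplicities:
  χ_A(x) = (x + 2)^4

Step 2 — compute geometric multiplicities via the rank-nullity identity g(λ) = n − rank(A − λI):
  rank(A − (-2)·I) = 2, so dim ker(A − (-2)·I) = n − 2 = 2

Summary:
  λ = -2: algebraic multiplicity = 4, geometric multiplicity = 2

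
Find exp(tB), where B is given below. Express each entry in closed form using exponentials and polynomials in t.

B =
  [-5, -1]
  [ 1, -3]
e^{tB} =
  [-t*exp(-4*t) + exp(-4*t), -t*exp(-4*t)]
  [t*exp(-4*t), t*exp(-4*t) + exp(-4*t)]

Strategy: write B = P · J · P⁻¹ where J is a Jordan canonical form, so e^{tB} = P · e^{tJ} · P⁻¹, and e^{tJ} can be computed block-by-block.

B has Jordan form
J =
  [-4,  1]
  [ 0, -4]
(up to reordering of blocks).

Per-block formulas:
  For a 2×2 Jordan block J_2(-4): exp(t · J_2(-4)) = e^(-4t)·(I + t·N), where N is the 2×2 nilpotent shift.

After assembling e^{tJ} and conjugating by P, we get:

e^{tB} =
  [-t*exp(-4*t) + exp(-4*t), -t*exp(-4*t)]
  [t*exp(-4*t), t*exp(-4*t) + exp(-4*t)]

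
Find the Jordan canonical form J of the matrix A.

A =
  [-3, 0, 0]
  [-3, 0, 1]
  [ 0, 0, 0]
J_1(-3) ⊕ J_2(0)

The characteristic polynomial is
  det(x·I − A) = x^3 + 3*x^2 = x^2*(x + 3)

Eigenvalues and multiplicities (the geometric multiplicity of λ is n − rank(A − λI), which equals the number of Jordan blocks for λ):
  λ = -3: algebraic multiplicity = 1, geometric multiplicity = 1
  λ = 0: algebraic multiplicity = 2, geometric multiplicity = 1

Determining the block sizes for each eigenvalue:
  λ = -3: one block (gm = 1), so the single block has size am = 1 → block sizes [1]
  λ = 0: one block (gm = 1), so the single block has size am = 2 → block sizes [2]

Assembling the blocks gives a Jordan form
J =
  [-3, 0, 0]
  [ 0, 0, 1]
  [ 0, 0, 0]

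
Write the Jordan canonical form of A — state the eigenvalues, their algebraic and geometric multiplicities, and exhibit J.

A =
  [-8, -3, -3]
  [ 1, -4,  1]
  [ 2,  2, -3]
J_2(-5) ⊕ J_1(-5)

The characteristic polynomial is
  det(x·I − A) = x^3 + 15*x^2 + 75*x + 125 = (x + 5)^3

Eigenvalues and multiplicities (the geometric multiplicity of λ is n − rank(A − λI), which equals the number of Jordan blocks for λ):
  λ = -5: algebraic multiplicity = 3, geometric multiplicity = 2

Determining the block sizes for each eigenvalue:
  λ = -5: 2 blocks summing to 3 forces exactly one block of size 2 and the rest size 1 → block sizes [2, 1]

Assembling the blocks gives a Jordan form
J =
  [-5,  1,  0]
  [ 0, -5,  0]
  [ 0,  0, -5]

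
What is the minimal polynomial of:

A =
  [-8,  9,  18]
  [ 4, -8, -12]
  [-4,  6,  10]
x^2 + 4*x + 4

The characteristic polynomial is χ_A(x) = (x + 2)^3, so the eigenvalues are known. The minimal polynomial is
  m_A(x) = Π_λ (x − λ)^{k_λ}
where k_λ is the size of the *largest* Jordan block for λ (equivalently, the smallest k with (A − λI)^k v = 0 for every generalised eigenvector v of λ).

  λ = -2: largest Jordan block has size 2, contributing (x + 2)^2

So m_A(x) = (x + 2)^2 = x^2 + 4*x + 4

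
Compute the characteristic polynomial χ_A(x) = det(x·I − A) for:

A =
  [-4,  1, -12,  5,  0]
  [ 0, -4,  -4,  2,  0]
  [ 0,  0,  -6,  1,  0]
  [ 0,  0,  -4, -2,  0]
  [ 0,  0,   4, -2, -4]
x^5 + 20*x^4 + 160*x^3 + 640*x^2 + 1280*x + 1024

Expanding det(x·I − A) (e.g. by cofactor expansion or by noting that A is similar to its Jordan form J, which has the same characteristic polynomial as A) gives
  χ_A(x) = x^5 + 20*x^4 + 160*x^3 + 640*x^2 + 1280*x + 1024
which factors as (x + 4)^5. The eigenvalues (with algebraic multiplicities) are λ = -4 with multiplicity 5.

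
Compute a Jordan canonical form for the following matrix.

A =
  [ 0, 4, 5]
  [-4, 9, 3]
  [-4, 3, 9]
J_3(6)

The characteristic polynomial is
  det(x·I − A) = x^3 - 18*x^2 + 108*x - 216 = (x - 6)^3

Eigenvalues and multiplicities (the geometric multiplicity of λ is n − rank(A − λI), which equals the number of Jordan blocks for λ):
  λ = 6: algebraic multiplicity = 3, geometric multiplicity = 1

Determining the block sizes for each eigenvalue:
  λ = 6: one block (gm = 1), so the single block has size am = 3 → block sizes [3]

Assembling the blocks gives a Jordan form
J =
  [6, 1, 0]
  [0, 6, 1]
  [0, 0, 6]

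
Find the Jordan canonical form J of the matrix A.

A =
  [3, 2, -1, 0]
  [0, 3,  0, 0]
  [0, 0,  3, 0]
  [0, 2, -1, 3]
J_2(3) ⊕ J_1(3) ⊕ J_1(3)

The characteristic polynomial is
  det(x·I − A) = x^4 - 12*x^3 + 54*x^2 - 108*x + 81 = (x - 3)^4

Eigenvalues and multiplicities (the geometric multiplicity of λ is n − rank(A − λI), which equals the number of Jordan blocks for λ):
  λ = 3: algebraic multiplicity = 4, geometric multiplicity = 3

Determining the block sizes for each eigenvalue:
  λ = 3: 3 blocks summing to 4 forces exactly one block of size 2 and the rest size 1 → block sizes [2, 1, 1]

Assembling the blocks gives a Jordan form
J =
  [3, 1, 0, 0]
  [0, 3, 0, 0]
  [0, 0, 3, 0]
  [0, 0, 0, 3]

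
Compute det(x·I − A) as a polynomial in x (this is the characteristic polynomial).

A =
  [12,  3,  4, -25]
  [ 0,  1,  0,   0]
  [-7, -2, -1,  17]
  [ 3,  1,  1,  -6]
x^4 - 6*x^3 + 13*x^2 - 12*x + 4

Expanding det(x·I − A) (e.g. by cofactor expansion or by noting that A is similar to its Jordan form J, which has the same characteristic polynomial as A) gives
  χ_A(x) = x^4 - 6*x^3 + 13*x^2 - 12*x + 4
which factors as (x - 2)^2*(x - 1)^2. The eigenvalues (with algebraic multiplicities) are λ = 1 with multiplicity 2, λ = 2 with multiplicity 2.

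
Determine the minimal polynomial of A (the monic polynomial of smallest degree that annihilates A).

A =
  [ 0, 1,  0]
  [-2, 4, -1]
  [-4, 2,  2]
x^3 - 6*x^2 + 12*x - 8

The characteristic polynomial is χ_A(x) = (x - 2)^3, so the eigenvalues are known. The minimal polynomial is
  m_A(x) = Π_λ (x − λ)^{k_λ}
where k_λ is the size of the *largest* Jordan block for λ (equivalently, the smallest k with (A − λI)^k v = 0 for every generalised eigenvector v of λ).

  λ = 2: largest Jordan block has size 3, contributing (x − 2)^3

So m_A(x) = (x - 2)^3 = x^3 - 6*x^2 + 12*x - 8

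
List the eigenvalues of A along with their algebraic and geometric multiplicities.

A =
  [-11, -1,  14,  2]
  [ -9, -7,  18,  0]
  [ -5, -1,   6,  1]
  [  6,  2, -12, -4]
λ = -4: alg = 4, geom = 2

Step 1 — factor the characteristic polynomial to read off the algebraic multiplicities:
  χ_A(x) = (x + 4)^4

Step 2 — compute geometric multiplicities via the rank-nullity identity g(λ) = n − rank(A − λI):
  rank(A − (-4)·I) = 2, so dim ker(A − (-4)·I) = n − 2 = 2

Summary:
  λ = -4: algebraic multiplicity = 4, geometric multiplicity = 2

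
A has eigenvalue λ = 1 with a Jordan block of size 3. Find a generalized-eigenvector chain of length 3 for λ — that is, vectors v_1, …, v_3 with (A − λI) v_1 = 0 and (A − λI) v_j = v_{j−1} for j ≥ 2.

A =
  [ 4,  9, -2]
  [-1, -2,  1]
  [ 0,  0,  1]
A Jordan chain for λ = 1 of length 3:
v_1 = (3, -1, 0)ᵀ
v_2 = (-2, 1, 0)ᵀ
v_3 = (0, 0, 1)ᵀ

Let N = A − (1)·I. We want v_3 with N^3 v_3 = 0 but N^2 v_3 ≠ 0; then v_{j-1} := N · v_j for j = 3, …, 2.

Pick v_3 = (0, 0, 1)ᵀ.
Then v_2 = N · v_3 = (-2, 1, 0)ᵀ.
Then v_1 = N · v_2 = (3, -1, 0)ᵀ.

Sanity check: (A − (1)·I) v_1 = (0, 0, 0)ᵀ = 0. ✓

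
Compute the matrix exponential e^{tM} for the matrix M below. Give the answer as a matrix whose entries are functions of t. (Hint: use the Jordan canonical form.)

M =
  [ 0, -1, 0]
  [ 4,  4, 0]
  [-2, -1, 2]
e^{tM} =
  [-2*t*exp(2*t) + exp(2*t), -t*exp(2*t), 0]
  [4*t*exp(2*t), 2*t*exp(2*t) + exp(2*t), 0]
  [-2*t*exp(2*t), -t*exp(2*t), exp(2*t)]

Strategy: write M = P · J · P⁻¹ where J is a Jordan canonical form, so e^{tM} = P · e^{tJ} · P⁻¹, and e^{tJ} can be computed block-by-block.

M has Jordan form
J =
  [2, 1, 0]
  [0, 2, 0]
  [0, 0, 2]
(up to reordering of blocks).

Per-block formulas:
  For a 2×2 Jordan block J_2(2): exp(t · J_2(2)) = e^(2t)·(I + t·N), where N is the 2×2 nilpotent shift.
  For a 1×1 block at λ = 2: exp(t · [2]) = [e^(2t)].

After assembling e^{tJ} and conjugating by P, we get:

e^{tM} =
  [-2*t*exp(2*t) + exp(2*t), -t*exp(2*t), 0]
  [4*t*exp(2*t), 2*t*exp(2*t) + exp(2*t), 0]
  [-2*t*exp(2*t), -t*exp(2*t), exp(2*t)]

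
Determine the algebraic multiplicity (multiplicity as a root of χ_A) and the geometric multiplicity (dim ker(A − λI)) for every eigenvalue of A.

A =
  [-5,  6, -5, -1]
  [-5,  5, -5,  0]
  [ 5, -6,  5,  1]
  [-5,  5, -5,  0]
λ = 0: alg = 3, geom = 2; λ = 5: alg = 1, geom = 1

Step 1 — factor the characteristic polynomial to read off the algebraic multiplicities:
  χ_A(x) = x^3*(x - 5)

Step 2 — compute geometric multiplicities via the rank-nullity identity g(λ) = n − rank(A − λI):
  rank(A − (0)·I) = 2, so dim ker(A − (0)·I) = n − 2 = 2
  rank(A − (5)·I) = 3, so dim ker(A − (5)·I) = n − 3 = 1

Summary:
  λ = 0: algebraic multiplicity = 3, geometric multiplicity = 2
  λ = 5: algebraic multiplicity = 1, geometric multiplicity = 1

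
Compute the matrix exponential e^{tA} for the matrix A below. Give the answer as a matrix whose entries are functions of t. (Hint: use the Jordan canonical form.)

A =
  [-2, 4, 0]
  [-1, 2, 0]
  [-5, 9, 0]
e^{tA} =
  [1 - 2*t, 4*t, 0]
  [-t, 2*t + 1, 0]
  [t^2/2 - 5*t, -t^2 + 9*t, 1]

Strategy: write A = P · J · P⁻¹ where J is a Jordan canonical form, so e^{tA} = P · e^{tJ} · P⁻¹, and e^{tJ} can be computed block-by-block.

A has Jordan form
J =
  [0, 1, 0]
  [0, 0, 1]
  [0, 0, 0]
(up to reordering of blocks).

Per-block formulas:
  For a 3×3 Jordan block J_3(0): exp(t · J_3(0)) = e^(0t)·(I + t·N + (t^2/2)·N^2), where N is the 3×3 nilpotent shift.

After assembling e^{tJ} and conjugating by P, we get:

e^{tA} =
  [1 - 2*t, 4*t, 0]
  [-t, 2*t + 1, 0]
  [t^2/2 - 5*t, -t^2 + 9*t, 1]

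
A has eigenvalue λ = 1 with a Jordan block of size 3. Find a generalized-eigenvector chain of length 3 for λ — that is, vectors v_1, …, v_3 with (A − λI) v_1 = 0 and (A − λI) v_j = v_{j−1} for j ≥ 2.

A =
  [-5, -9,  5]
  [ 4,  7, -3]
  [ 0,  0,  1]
A Jordan chain for λ = 1 of length 3:
v_1 = (-3, 2, 0)ᵀ
v_2 = (5, -3, 0)ᵀ
v_3 = (0, 0, 1)ᵀ

Let N = A − (1)·I. We want v_3 with N^3 v_3 = 0 but N^2 v_3 ≠ 0; then v_{j-1} := N · v_j for j = 3, …, 2.

Pick v_3 = (0, 0, 1)ᵀ.
Then v_2 = N · v_3 = (5, -3, 0)ᵀ.
Then v_1 = N · v_2 = (-3, 2, 0)ᵀ.

Sanity check: (A − (1)·I) v_1 = (0, 0, 0)ᵀ = 0. ✓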